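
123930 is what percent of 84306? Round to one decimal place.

123930 ÷ 84306 ≈ 147.0%.

147.0%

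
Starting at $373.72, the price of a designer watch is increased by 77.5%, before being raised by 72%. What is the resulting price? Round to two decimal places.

$1140.97

Each change multiplies by a factor: 1.775 × 1.72 = 3.053.
$373.72 × 3.053 = $1140.96716 ≈ $1140.97.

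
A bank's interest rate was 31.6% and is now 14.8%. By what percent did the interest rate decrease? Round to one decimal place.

53.2%

The change is 14.8 − 31.6 = -16.8 percentage points.
Relative to the original 31.6%, that is -16.8 ÷ 31.6 ≈ -53.2%.
So the interest rate fell by 53.2%.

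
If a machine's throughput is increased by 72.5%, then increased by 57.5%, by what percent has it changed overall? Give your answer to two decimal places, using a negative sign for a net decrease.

The combined multiplier is 1.725 × 1.575 = 2.716875.
That corresponds to an increase of 171.69%.

171.69%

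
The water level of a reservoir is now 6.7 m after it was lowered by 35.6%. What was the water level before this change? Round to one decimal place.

10.4 m

The overall multiplier applied was 0.644.
So the original water level was 6.7 ÷ 0.644 ≈ 10.4 m.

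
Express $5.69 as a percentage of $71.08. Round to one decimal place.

8.0%

$5.69 ÷ $71.08 ≈ 8.0%.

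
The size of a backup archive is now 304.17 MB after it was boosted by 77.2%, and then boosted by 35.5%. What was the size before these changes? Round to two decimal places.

126.68 MB

Undoing the 35.5% increase: 304.17 ÷ 1.355 ≈ 224.479705.
Undoing the 77.2% increase: 224.479705 ÷ 1.772 ≈ 126.68 MB.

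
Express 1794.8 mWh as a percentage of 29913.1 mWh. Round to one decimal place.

1794.8 mWh ÷ 29913.1 mWh ≈ 6.0%.

6.0%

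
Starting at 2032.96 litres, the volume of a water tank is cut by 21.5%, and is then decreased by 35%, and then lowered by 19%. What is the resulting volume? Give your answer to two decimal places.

Each change multiplies by a factor: 0.785 × 0.65 × 0.81 = 0.4133025.
2032.96 × 0.4133025 = 840.2274504 ≈ 840.23.

840.23 litres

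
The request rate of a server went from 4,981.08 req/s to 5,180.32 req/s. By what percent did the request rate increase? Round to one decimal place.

Change: 5,180.32 − 4,981.08 = 199.24.
Relative to the original: 199.24 ÷ 4,981.08 ≈ 4.0%.
So the request rate increased by 4.0%.

4.0%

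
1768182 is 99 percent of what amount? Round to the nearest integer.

1786042

1768182 ÷ 0.99 ≈ 1786042.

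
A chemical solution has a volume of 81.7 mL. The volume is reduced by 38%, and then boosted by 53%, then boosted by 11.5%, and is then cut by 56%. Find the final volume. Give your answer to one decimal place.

38.0 mL

38% decrease: 81.7 × 0.62 = 50.654.
After the 53% increase: 50.654 × 1.53 = 77.50062.
11.5% increase: 77.50062 × 1.115 = 86.4131913.
56% decrease: 86.4131913 × 0.44 = 38.021804172 ≈ 38.0.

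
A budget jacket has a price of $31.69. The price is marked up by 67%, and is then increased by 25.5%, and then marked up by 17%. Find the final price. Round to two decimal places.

Each change multiplies by a factor: 1.67 × 1.255 × 1.17 = 2.4521445.
$31.69 × 2.4521445 = $77.708459205 ≈ $77.71.

$77.71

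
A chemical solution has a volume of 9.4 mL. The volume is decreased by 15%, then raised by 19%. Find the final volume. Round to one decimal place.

15% decrease: 9.4 × 0.85 = 7.99.
19% increase: 7.99 × 1.19 = 9.5081 ≈ 9.5.

9.5 mL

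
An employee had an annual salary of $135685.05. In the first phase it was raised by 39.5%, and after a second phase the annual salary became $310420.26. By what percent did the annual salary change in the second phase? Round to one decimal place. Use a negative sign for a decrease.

After the first phase: $135685.05 × 1.395 = $189280.64475.
Second-phase multiplier: $310420.26 ÷ $189280.64475 ≈ 1.64.
That is a change of 64.0%.

64.0%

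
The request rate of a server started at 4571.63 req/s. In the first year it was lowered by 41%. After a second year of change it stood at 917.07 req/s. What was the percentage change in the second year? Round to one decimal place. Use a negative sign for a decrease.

After the first year: 4571.63 × 0.59 = 2697.2617.
Second-year multiplier: 917.07 ÷ 2697.2617 ≈ 0.34.
That is a change of -66.0%.

-66.0%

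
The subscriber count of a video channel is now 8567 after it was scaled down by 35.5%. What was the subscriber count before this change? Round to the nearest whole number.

The overall multiplier applied was 0.645.
So the original subscriber count was 8567 ÷ 0.645 ≈ 13282.

13282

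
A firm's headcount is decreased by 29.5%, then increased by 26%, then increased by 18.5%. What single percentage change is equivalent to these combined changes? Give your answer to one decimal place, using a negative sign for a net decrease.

A 29.5% decrease multiplies by 0.705.
Then a 26% increase: 0.705 × 1.26 = 0.8883.
Then an 18.5% increase: 0.8883 × 1.185 = 1.0526355.
Overall factor 1.0526355, i.e. 5.3%.

5.3%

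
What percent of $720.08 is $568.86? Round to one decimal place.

$568.86 ÷ $720.08 ≈ 79.0%.

79.0%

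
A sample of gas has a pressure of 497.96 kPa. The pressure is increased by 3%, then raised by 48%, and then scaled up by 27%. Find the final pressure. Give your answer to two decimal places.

After the 3% increase: 497.96 × 1.03 = 512.8988.
After the 48% increase: 512.8988 × 1.48 = 759.090224.
After the 27% increase: 759.090224 × 1.27 = 964.04458448 ≈ 964.04.

964.04 kPa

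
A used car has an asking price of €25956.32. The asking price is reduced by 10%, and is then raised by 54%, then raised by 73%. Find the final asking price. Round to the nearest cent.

Each change multiplies by a factor: 0.9 × 1.54 × 1.73 = 2.39778.
€25956.32 × 2.39778 = €62237.5449696 ≈ €62237.54.

€62237.54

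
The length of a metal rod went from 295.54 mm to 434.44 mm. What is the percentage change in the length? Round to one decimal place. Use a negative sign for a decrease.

47.0%

Change: 434.44 − 295.54 = 138.90.
Relative to the original: 138.90 ÷ 295.54 ≈ 47.0%.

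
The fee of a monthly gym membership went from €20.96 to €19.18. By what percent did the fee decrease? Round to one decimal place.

8.5%

Change: €19.18 − €20.96 = -€1.78.
Relative to the original: -€1.78 ÷ €20.96 ≈ -8.5%.
So the fee decreased by 8.5%.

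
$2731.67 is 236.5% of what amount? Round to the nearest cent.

$1155.04

$2731.67 ÷ 2.365 ≈ $1155.04.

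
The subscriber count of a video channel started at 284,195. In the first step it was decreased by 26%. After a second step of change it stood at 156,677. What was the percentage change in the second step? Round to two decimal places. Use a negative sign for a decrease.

After the first step: 284,195 × 0.74 = 210304.3.
Second-step multiplier: 156,677 ÷ 210304.3 ≈ 0.745001.
That is a change of -25.50%.

-25.50%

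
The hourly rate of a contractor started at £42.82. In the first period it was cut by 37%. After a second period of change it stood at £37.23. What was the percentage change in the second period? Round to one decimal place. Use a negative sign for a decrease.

38.0%

After the first period: £42.82 × 0.63 = £26.9766.
Second-period multiplier: £37.23 ÷ £26.9766 ≈ 1.38008.
That is a change of 38.0%.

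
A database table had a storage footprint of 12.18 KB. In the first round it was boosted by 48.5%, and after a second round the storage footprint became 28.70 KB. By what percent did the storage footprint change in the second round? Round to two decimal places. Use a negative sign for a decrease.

After the first round: 12.18 × 1.485 = 18.0873.
Second-round multiplier: 28.70 ÷ 18.0873 ≈ 1.586749.
That is a change of 58.67%.

58.67%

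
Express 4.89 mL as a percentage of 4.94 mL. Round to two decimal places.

98.99%

4.89 mL ÷ 4.94 mL ≈ 98.99%.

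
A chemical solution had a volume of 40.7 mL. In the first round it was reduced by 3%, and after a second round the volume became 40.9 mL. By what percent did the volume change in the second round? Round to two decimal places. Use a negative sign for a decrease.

After the first round: 40.7 × 0.97 = 39.479.
Second-round multiplier: 40.9 ÷ 39.479 ≈ 1.035994.
That is a change of 3.60%.

3.60%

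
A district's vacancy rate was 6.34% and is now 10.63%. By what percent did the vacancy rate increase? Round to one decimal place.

The change is 10.63 − 6.34 = 4.29 percentage points.
Relative to the original 6.34%, that is 4.29 ÷ 6.34 ≈ 67.7%.
So the vacancy rate rose by 67.7%.

67.7%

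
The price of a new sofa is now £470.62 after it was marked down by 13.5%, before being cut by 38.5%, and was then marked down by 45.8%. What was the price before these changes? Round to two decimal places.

Undoing the 45.8% decrease: £470.62 ÷ 0.542 ≈ £868.302583.
Undoing the 38.5% decrease: £868.302583 ÷ 0.615 ≈ £1411.874119.
Undoing the 13.5% decrease: £1411.874119 ÷ 0.865 ≈ £1,632.22.

£1,632.22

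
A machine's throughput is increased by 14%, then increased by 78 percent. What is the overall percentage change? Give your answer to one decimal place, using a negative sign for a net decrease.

102.9%

The combined multiplier is 1.14 × 1.78 = 2.0292.
That corresponds to an increase of 102.9%.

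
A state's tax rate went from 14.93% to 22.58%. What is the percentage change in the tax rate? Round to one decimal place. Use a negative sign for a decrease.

The change is 22.58 − 14.93 = 7.65 percentage points.
Relative to the original 14.93%, that is 7.65 ÷ 14.93 ≈ 51.2%.

51.2%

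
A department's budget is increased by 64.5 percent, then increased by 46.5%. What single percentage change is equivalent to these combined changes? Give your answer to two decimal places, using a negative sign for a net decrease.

140.99%

A 64.5% increase multiplies by 1.645.
Then a 46.5% increase: 1.645 × 1.465 = 2.409925.
Overall factor 2.409925, i.e. 140.99%.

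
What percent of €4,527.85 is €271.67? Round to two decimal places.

€271.67 ÷ €4,527.85 ≈ 6.00%.

6.00%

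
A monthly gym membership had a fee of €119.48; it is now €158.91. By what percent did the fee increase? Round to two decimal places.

33.00%

Change: €158.91 − €119.48 = €39.43.
Relative to the original: €39.43 ÷ €119.48 ≈ 33.00%.
So the fee increased by 33.00%.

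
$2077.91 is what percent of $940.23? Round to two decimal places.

221.00%

$2077.91 ÷ $940.23 ≈ 221.00%.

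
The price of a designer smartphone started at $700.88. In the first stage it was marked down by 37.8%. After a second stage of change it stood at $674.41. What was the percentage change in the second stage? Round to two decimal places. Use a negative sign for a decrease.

After the first stage: $700.88 × 0.622 = $435.94736.
Second-stage multiplier: $674.41 ÷ $435.94736 ≈ 1.546999.
That is a change of 54.70%.

54.70%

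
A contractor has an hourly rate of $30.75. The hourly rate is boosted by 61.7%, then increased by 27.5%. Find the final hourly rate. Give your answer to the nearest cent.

$63.40

Each change multiplies by a factor: 1.617 × 1.275 = 2.061675.
$30.75 × 2.061675 = $63.39650625 ≈ $63.40.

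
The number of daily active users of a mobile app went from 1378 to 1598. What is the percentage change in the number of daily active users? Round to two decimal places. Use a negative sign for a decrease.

15.97%

Change: 1598 − 1378 = 220.
Relative to the original: 220 ÷ 1378 ≈ 15.97%.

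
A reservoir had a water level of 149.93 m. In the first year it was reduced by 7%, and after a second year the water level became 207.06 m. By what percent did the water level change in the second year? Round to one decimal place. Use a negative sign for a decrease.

48.5%

After the first year: 149.93 × 0.93 = 139.4349.
Second-year multiplier: 207.06 ÷ 139.4349 ≈ 1.48499.
That is a change of 48.5%.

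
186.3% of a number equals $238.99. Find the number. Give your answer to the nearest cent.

$128.28

$238.99 ÷ 1.863 ≈ $128.28.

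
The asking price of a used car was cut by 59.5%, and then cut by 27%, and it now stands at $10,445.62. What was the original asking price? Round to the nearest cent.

$35,331.03

Undoing the 27% decrease: $10,445.62 ÷ 0.73 ≈ $14309.068493.
Undoing the 59.5% decrease: $14309.068493 ÷ 0.405 ≈ $35,331.03.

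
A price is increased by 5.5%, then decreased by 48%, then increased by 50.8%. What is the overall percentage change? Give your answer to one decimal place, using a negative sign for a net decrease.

The combined multiplier is 1.055 × 0.52 × 1.508 = 0.8272888.
That corresponds to a decrease of 17.3%.

-17.3%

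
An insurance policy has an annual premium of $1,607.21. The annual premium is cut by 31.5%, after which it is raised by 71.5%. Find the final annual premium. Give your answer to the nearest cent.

Each change multiplies by a factor: 0.685 × 1.715 = 1.174775.
$1,607.21 × 1.174775 = $1888.11012775 ≈ $1,888.11.

$1,888.11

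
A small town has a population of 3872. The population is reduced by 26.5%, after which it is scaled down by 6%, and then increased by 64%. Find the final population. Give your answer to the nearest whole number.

Apply the 26.5% decrease: 3872 × 0.735 = 2845.92.
Apply the 6% decrease: 2845.92 × 0.94 = 2675.1648.
64% increase: 2675.1648 × 1.64 = 4387.270272 ≈ 4387.

4387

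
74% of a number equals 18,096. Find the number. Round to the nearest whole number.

24,454

18,096 ÷ 0.74 ≈ 24,454.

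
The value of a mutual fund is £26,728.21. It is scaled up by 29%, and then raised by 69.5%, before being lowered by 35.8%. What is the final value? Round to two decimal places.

29% increase: £26,728.21 × 1.29 = £34479.3909.
Apply the 69.5% increase: £34479.3909 × 1.695 = £58442.5675755.
Apply the 35.8% decrease: £58442.5675755 × 0.642 = £37520.128383471 ≈ £37,520.13.

£37,520.13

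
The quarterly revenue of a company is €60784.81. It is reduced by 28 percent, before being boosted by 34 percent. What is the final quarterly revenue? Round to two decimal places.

Apply the 28% decrease: €60784.81 × 0.72 = €43765.0632.
Apply the 34% increase: €43765.0632 × 1.34 = €58645.184688 ≈ €58645.18.

€58645.18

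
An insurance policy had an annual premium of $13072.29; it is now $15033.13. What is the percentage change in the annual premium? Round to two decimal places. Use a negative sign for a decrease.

15.00%

Change: $15033.13 − $13072.29 = $1960.84.
Relative to the original: $1960.84 ÷ $13072.29 ≈ 15.00%.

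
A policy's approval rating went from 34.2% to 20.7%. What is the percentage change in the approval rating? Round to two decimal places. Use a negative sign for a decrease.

-39.47%

The change is 20.7 − 34.2 = -13.5 percentage points.
Relative to the original 34.2%, that is -13.5 ÷ 34.2 ≈ -39.47%.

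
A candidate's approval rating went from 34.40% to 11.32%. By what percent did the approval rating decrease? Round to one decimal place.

67.1%

The change is 11.32 − 34.40 = -23.08 percentage points.
Relative to the original 34.40%, that is -23.08 ÷ 34.40 ≈ -67.1%.
So the approval rating fell by 67.1%.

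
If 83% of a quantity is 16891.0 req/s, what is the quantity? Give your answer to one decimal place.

20350.6 req/s

16891.0 req/s ÷ 0.83 ≈ 20350.6 req/s.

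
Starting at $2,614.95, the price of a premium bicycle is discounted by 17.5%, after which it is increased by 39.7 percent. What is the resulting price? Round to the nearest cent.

After the 17.5% decrease: $2,614.95 × 0.825 = $2157.33375.
Apply the 39.7% increase: $2157.33375 × 1.397 = $3013.79524875 ≈ $3,013.80.

$3,013.80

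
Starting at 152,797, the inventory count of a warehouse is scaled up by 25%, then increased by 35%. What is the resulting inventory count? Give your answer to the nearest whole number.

257,845

25% increase: 152,797 × 1.25 = 190996.25.
After the 35% increase: 190996.25 × 1.35 = 257844.9375 ≈ 257,845.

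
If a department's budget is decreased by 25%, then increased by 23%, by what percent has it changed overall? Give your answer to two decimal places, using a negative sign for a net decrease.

-7.75%

A 25% decrease multiplies by 0.75.
Then a 23% increase: 0.75 × 1.23 = 0.9225.
Overall factor 0.9225, i.e. -7.75%.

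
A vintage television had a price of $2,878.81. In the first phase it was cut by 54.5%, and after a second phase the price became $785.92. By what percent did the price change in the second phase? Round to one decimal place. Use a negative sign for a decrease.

-40.0%

After the first phase: $2,878.81 × 0.455 = $1309.85855.
Second-phase multiplier: $785.92 ÷ $1309.85855 ≈ 0.6.
That is a change of -40.0%.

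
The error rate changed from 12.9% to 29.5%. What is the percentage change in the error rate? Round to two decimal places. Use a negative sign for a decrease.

The change is 29.5 − 12.9 = 16.6 percentage points.
Relative to the original 12.9%, that is 16.6 ÷ 12.9 ≈ 128.68%.

128.68%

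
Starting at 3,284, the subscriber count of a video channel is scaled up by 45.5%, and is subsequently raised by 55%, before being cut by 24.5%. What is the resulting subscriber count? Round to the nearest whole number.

After the 45.5% increase: 3,284 × 1.455 = 4778.22.
55% increase: 4778.22 × 1.55 = 7406.241.
After the 24.5% decrease: 7406.241 × 0.755 = 5591.711955 ≈ 5,592.

5,592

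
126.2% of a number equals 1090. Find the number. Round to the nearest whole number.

1090 ÷ 1.262 ≈ 864.

864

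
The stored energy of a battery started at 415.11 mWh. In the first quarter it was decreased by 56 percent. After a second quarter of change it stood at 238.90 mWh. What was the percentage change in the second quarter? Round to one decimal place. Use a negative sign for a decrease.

After the first quarter: 415.11 × 0.44 = 182.6484.
Second-quarter multiplier: 238.90 ÷ 182.6484 ≈ 1.30798.
That is a change of 30.8%.

30.8%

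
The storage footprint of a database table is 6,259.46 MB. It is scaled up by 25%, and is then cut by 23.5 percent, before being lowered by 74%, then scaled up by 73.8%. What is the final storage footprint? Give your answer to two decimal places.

Each change multiplies by a factor: 1.25 × 0.765 × 0.26 × 1.738 = 0.43211025.
6,259.46 × 0.43211025 = 2704.776825465 ≈ 2,704.78.

2,704.78 MB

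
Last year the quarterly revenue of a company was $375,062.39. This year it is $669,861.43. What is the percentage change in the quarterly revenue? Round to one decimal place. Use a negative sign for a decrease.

Change: $669,861.43 − $375,062.39 = $294,799.04.
Relative to the original: $294,799.04 ÷ $375,062.39 ≈ 78.6%.

78.6%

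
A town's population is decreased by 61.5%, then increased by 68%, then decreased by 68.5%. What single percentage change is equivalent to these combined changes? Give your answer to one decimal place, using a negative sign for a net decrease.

-79.6%

The combined multiplier is 0.385 × 1.68 × 0.315 = 0.203742.
That corresponds to a decrease of 79.6%.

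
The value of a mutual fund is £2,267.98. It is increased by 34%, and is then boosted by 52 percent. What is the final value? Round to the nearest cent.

£4,619.42

34% increase: £2,267.98 × 1.34 = £3039.0932.
Apply the 52% increase: £3039.0932 × 1.52 = £4619.421664 ≈ £4,619.42.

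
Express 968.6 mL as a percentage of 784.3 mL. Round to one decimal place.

968.6 mL ÷ 784.3 mL ≈ 123.5%.

123.5%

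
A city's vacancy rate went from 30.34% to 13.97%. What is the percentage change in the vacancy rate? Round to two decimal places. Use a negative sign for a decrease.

-53.96%

The change is 13.97 − 30.34 = -16.37 percentage points.
Relative to the original 30.34%, that is -16.37 ÷ 30.34 ≈ -53.96%.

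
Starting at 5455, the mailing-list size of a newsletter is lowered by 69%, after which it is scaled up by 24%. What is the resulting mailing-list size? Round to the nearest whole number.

Each change multiplies by a factor: 0.31 × 1.24 = 0.3844.
5455 × 0.3844 = 2096.902 ≈ 2097.

2097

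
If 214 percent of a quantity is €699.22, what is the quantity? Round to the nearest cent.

€326.74

€699.22 ÷ 2.14 ≈ €326.74.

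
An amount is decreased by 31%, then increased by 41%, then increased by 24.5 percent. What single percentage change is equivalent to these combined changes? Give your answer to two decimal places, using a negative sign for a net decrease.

A 31% decrease multiplies by 0.69.
Then a 41% increase: 0.69 × 1.41 = 0.9729.
Then a 24.5% increase: 0.9729 × 1.245 = 1.2112605.
Overall factor 1.2112605, i.e. 21.13%.

21.13%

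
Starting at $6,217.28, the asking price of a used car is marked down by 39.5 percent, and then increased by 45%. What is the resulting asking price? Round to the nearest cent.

39.5% decrease: $6,217.28 × 0.605 = $3761.4544.
45% increase: $3761.4544 × 1.45 = $5454.10888 ≈ $5,454.11.

$5,454.11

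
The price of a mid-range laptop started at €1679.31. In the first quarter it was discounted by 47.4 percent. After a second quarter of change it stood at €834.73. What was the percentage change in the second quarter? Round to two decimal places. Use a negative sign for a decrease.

After the first quarter: €1679.31 × 0.526 = €883.31706.
Second-quarter multiplier: €834.73 ÷ €883.31706 ≈ 0.944995.
That is a change of -5.50%.

-5.50%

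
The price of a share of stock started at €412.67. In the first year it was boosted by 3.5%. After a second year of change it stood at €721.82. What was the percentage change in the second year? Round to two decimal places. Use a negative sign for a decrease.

69.00%

After the first year: €412.67 × 1.035 = €427.11345.
Second-year multiplier: €721.82 ÷ €427.11345 ≈ 1.689996.
That is a change of 69.00%.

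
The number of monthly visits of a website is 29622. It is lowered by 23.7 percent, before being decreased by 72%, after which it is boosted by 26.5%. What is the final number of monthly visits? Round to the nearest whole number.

23.7% decrease: 29622 × 0.763 = 22601.586.
72% decrease: 22601.586 × 0.28 = 6328.44408.
26.5% increase: 6328.44408 × 1.265 = 8005.4817612 ≈ 8005.

8005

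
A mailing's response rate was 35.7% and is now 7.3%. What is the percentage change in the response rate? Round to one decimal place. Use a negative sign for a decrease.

-79.6%

The change is 7.3 − 35.7 = -28.4 percentage points.
Relative to the original 35.7%, that is -28.4 ÷ 35.7 ≈ -79.6%.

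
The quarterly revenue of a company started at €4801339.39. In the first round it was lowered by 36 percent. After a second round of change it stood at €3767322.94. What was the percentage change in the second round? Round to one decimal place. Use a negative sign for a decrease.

22.6%

After the first round: €4801339.39 × 0.64 = €3072857.2096.
Second-round multiplier: €3767322.94 ÷ €3072857.2096 ≈ 1.226.
That is a change of 22.6%.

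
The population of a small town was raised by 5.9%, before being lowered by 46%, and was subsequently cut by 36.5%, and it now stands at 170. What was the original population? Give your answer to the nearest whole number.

The overall multiplier applied was 1.059 × 0.54 × 0.635 = 0.3631311.
So the original population was 170 ÷ 0.3631311 ≈ 468.

468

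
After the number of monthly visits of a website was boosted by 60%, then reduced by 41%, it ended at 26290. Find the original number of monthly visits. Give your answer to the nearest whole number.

The overall multiplier applied was 1.6 × 0.59 = 0.944.
So the original number of monthly visits was 26290 ÷ 0.944 ≈ 27850.

27850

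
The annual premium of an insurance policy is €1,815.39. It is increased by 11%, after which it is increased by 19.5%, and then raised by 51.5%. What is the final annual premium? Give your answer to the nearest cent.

€3,648.16

Apply the 11% increase: €1,815.39 × 1.11 = €2015.0829.
19.5% increase: €2015.0829 × 1.195 = €2408.0240655.
After the 51.5% increase: €2408.0240655 × 1.515 = €3648.1564592325 ≈ €3,648.16.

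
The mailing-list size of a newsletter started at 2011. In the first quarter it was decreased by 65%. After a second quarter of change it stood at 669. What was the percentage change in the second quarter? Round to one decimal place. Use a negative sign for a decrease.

After the first quarter: 2011 × 0.35 = 703.85.
Second-quarter multiplier: 669 ÷ 703.85 ≈ 0.95049.
That is a change of -5.0%.

-5.0%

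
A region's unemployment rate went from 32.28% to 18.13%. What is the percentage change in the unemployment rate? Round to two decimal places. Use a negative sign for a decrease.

The change is 18.13 − 32.28 = -14.15 percentage points.
Relative to the original 32.28%, that is -14.15 ÷ 32.28 ≈ -43.84%.

-43.84%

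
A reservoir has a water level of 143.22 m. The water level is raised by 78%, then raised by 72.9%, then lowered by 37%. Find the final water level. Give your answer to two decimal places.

Apply the 78% increase: 143.22 × 1.78 = 254.9316.
After the 72.9% increase: 254.9316 × 1.729 = 440.7767364.
Apply the 37% decrease: 440.7767364 × 0.63 = 277.689343932 ≈ 277.69.

277.69 m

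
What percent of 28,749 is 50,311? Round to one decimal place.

50,311 ÷ 28,749 ≈ 175.0%.

175.0%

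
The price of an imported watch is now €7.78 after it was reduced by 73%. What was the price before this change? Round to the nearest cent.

€28.81

The overall multiplier applied was 0.27.
So the original price was €7.78 ÷ 0.27 ≈ €28.81.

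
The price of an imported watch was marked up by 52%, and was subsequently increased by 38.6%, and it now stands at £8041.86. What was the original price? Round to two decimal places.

The overall multiplier applied was 1.52 × 1.386 = 2.10672.
So the original price was £8041.86 ÷ 2.10672 ≈ £3817.24.

£3817.24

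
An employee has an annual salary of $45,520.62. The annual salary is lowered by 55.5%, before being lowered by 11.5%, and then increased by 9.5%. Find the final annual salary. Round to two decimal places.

$19,630.24

After the 55.5% decrease: $45,520.62 × 0.445 = $20256.6759.
Apply the 11.5% decrease: $20256.6759 × 0.885 = $17927.1581715.
Apply the 9.5% increase: $17927.1581715 × 1.095 = $19630.2381977925 ≈ $19,630.24.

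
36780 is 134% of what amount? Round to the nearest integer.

27448

36780 ÷ 1.34 ≈ 27448.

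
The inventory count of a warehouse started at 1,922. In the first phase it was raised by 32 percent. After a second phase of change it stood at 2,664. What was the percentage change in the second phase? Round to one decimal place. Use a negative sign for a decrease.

5.0%

After the first phase: 1,922 × 1.32 = 2537.04.
Second-phase multiplier: 2,664 ÷ 2537.04 ≈ 1.05004.
That is a change of 5.0%.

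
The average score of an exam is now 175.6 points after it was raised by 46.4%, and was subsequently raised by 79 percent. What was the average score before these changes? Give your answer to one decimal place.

67.0 points

The overall multiplier applied was 1.464 × 1.79 = 2.62056.
So the original average score was 175.6 ÷ 2.62056 ≈ 67.0 points.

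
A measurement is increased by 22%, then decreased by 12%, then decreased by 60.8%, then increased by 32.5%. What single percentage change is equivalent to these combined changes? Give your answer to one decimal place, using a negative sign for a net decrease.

-44.2%

The combined multiplier is 1.22 × 0.88 × 0.392 × 1.325 = 0.55762784.
That corresponds to a decrease of 44.2%.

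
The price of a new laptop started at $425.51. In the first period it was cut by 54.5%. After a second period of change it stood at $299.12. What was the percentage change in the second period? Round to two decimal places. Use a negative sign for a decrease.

54.50%

After the first period: $425.51 × 0.455 = $193.60705.
Second-period multiplier: $299.12 ÷ $193.60705 ≈ 1.544985.
That is a change of 54.50%.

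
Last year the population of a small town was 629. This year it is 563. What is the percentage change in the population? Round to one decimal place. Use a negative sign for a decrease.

-10.5%

Change: 563 − 629 = -66.
Relative to the original: -66 ÷ 629 ≈ -10.5%.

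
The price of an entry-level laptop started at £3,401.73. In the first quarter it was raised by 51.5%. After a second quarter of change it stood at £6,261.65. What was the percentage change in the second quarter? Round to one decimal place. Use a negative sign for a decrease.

21.5%

After the first quarter: £3,401.73 × 1.515 = £5153.62095.
Second-quarter multiplier: £6,261.65 ÷ £5153.62095 ≈ 1.215.
That is a change of 21.5%.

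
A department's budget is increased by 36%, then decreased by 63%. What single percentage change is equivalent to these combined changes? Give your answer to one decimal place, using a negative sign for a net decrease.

A 36% increase multiplies by 1.36.
Then a 63% decrease: 1.36 × 0.37 = 0.5032.
Overall factor 0.5032, i.e. -49.7%.

-49.7%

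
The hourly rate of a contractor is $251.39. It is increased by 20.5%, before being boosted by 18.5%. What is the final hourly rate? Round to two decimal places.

$358.97

Each change multiplies by a factor: 1.205 × 1.185 = 1.427925.
$251.39 × 1.427925 = $358.96606575 ≈ $358.97.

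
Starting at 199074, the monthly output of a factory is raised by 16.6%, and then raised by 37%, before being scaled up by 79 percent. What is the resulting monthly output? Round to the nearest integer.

After the 16.6% increase: 199074 × 1.166 = 232120.284.
37% increase: 232120.284 × 1.37 = 318004.78908.
After the 79% increase: 318004.78908 × 1.79 = 569228.5724532 ≈ 569229.

569229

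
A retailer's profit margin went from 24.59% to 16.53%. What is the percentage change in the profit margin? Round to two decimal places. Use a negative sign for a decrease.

The change is 16.53 − 24.59 = -8.06 percentage points.
Relative to the original 24.59%, that is -8.06 ÷ 24.59 ≈ -32.78%.

-32.78%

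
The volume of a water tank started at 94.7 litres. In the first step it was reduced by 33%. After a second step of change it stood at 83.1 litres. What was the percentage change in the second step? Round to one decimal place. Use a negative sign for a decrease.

31.0%

After the first step: 94.7 × 0.67 = 63.449.
Second-step multiplier: 83.1 ÷ 63.449 ≈ 1.30971.
That is a change of 31.0%.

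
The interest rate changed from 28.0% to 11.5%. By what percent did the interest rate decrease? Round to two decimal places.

The change is 11.5 − 28.0 = -16.5 percentage points.
Relative to the original 28.0%, that is -16.5 ÷ 28.0 ≈ -58.93%.
So the interest rate fell by 58.93%.

58.93%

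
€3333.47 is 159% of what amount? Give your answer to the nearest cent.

€3333.47 ÷ 1.59 ≈ €2096.52.

€2096.52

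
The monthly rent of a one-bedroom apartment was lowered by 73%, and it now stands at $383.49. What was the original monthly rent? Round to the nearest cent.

$1420.33

The overall multiplier applied was 0.27.
So the original monthly rent was $383.49 ÷ 0.27 ≈ $1420.33.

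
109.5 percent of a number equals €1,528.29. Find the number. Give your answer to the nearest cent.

€1,528.29 ÷ 1.095 ≈ €1,395.70.

€1,395.70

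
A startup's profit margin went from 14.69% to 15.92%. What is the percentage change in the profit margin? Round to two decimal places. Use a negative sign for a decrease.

The change is 15.92 − 14.69 = 1.23 percentage points.
Relative to the original 14.69%, that is 1.23 ÷ 14.69 ≈ 8.37%.

8.37%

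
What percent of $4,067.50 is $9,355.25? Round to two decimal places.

230.00%

$9,355.25 ÷ $4,067.50 = 230.00%.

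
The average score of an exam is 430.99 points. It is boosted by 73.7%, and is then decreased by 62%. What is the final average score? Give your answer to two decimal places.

After the 73.7% increase: 430.99 × 1.737 = 748.62963.
After the 62% decrease: 748.62963 × 0.38 = 284.4792594 ≈ 284.48.

284.48 points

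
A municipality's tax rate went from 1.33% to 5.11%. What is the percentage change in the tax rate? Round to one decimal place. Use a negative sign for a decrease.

The change is 5.11 − 1.33 = 3.78 percentage points.
Relative to the original 1.33%, that is 3.78 ÷ 1.33 ≈ 284.2%.

284.2%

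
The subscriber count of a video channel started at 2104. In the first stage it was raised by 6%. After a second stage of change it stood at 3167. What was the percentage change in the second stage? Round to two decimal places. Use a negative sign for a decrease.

After the first stage: 2104 × 1.06 = 2230.24.
Second-stage multiplier: 3167 ÷ 2230.24 ≈ 1.420027.
That is a change of 42.00%.

42.00%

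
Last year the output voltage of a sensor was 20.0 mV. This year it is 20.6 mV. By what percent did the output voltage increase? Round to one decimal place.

Change: 20.6 − 20.0 = 0.6.
Relative to the original: 0.6 ÷ 20.0 = 3.0%.
So the output voltage increased by 3.0%.

3.0%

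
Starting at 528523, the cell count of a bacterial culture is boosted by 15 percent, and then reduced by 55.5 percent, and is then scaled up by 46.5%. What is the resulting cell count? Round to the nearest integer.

15% increase: 528523 × 1.15 = 607801.45.
55.5% decrease: 607801.45 × 0.445 = 270471.64525.
46.5% increase: 270471.64525 × 1.465 = 396240.96029125 ≈ 396241.

396241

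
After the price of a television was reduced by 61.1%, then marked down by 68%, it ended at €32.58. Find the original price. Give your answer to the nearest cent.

Undoing the 68% decrease: €32.58 ÷ 0.32 = €101.8125.
Undoing the 61.1% decrease: €101.8125 ÷ 0.389 ≈ €261.73.

€261.73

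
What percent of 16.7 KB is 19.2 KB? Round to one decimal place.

19.2 KB ÷ 16.7 KB ≈ 115.0%.

115.0%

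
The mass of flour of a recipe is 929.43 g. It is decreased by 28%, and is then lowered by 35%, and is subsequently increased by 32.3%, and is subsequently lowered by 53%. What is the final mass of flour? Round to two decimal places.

Each change multiplies by a factor: 0.72 × 0.65 × 1.323 × 0.47 = 0.29100708.
929.43 × 0.29100708 = 270.4707103644 ≈ 270.47.

270.47 g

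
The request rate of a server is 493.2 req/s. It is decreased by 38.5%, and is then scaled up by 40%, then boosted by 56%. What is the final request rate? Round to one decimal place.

Apply the 38.5% decrease: 493.2 × 0.615 = 303.318.
40% increase: 303.318 × 1.4 = 424.6452.
After the 56% increase: 424.6452 × 1.56 = 662.446512 ≈ 662.4.

662.4 req/s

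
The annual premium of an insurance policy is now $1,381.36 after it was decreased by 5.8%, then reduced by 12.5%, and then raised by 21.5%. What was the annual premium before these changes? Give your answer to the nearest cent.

$1,379.34

Undoing the 21.5% increase: $1,381.36 ÷ 1.215 ≈ $1136.921811.
Undoing the 12.5% decrease: $1136.921811 ÷ 0.875 ≈ $1299.339213.
Undoing the 5.8% decrease: $1299.339213 ÷ 0.942 ≈ $1,379.34.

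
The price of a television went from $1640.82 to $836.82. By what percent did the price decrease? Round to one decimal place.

49.0%

Change: $836.82 − $1640.82 = -$804.00.
Relative to the original: -$804.00 ÷ $1640.82 ≈ -49.0%.
So the price decreased by 49.0%.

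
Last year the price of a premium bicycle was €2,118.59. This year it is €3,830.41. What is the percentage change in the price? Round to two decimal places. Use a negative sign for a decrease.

Change: €3,830.41 − €2,118.59 = €1,711.82.
Relative to the original: €1,711.82 ÷ €2,118.59 ≈ 80.80%.

80.80%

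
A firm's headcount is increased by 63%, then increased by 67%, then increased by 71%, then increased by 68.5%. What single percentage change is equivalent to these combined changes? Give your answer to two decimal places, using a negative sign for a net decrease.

684.33%

The combined multiplier is 1.63 × 1.67 × 1.71 × 1.685 = 7.843322835.
That corresponds to an increase of 684.33%.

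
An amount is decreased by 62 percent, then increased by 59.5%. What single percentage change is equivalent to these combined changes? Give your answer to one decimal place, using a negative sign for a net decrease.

A 62% decrease multiplies by 0.38.
Then a 59.5% increase: 0.38 × 1.595 = 0.6061.
Overall factor 0.6061, i.e. -39.4%.

-39.4%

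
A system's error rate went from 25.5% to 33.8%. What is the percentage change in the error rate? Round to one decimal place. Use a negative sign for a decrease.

The change is 33.8 − 25.5 = 8.3 percentage points.
Relative to the original 25.5%, that is 8.3 ÷ 25.5 ≈ 32.5%.

32.5%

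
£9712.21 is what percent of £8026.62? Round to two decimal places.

£9712.21 ÷ £8026.62 ≈ 121.00%.

121.00%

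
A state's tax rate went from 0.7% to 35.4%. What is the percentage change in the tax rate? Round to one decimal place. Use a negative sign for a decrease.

4957.1%

The change is 35.4 − 0.7 = 34.7 percentage points.
Relative to the original 0.7%, that is 34.7 ÷ 0.7 ≈ 4957.1%.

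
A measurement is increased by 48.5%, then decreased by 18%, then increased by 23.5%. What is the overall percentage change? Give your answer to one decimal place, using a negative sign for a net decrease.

A 48.5% increase multiplies by 1.485.
Then an 18% decrease: 1.485 × 0.82 = 1.2177.
Then a 23.5% increase: 1.2177 × 1.235 = 1.5038595.
Overall factor 1.5038595, i.e. 50.4%.

50.4%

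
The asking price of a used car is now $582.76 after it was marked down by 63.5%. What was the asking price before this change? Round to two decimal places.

The overall multiplier applied was 0.365.
So the original asking price was $582.76 ÷ 0.365 ≈ $1596.60.

$1596.60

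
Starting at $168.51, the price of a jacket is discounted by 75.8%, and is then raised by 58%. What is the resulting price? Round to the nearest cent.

$64.43

After the 75.8% decrease: $168.51 × 0.242 = $40.77942.
Apply the 58% increase: $40.77942 × 1.58 = $64.4314836 ≈ $64.43.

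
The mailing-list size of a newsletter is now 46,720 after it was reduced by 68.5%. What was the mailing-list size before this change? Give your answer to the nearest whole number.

148,317

The overall multiplier applied was 0.315.
So the original mailing-list size was 46,720 ÷ 0.315 ≈ 148,317.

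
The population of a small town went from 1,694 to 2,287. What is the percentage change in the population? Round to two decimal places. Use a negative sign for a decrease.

Change: 2,287 − 1,694 = 593.
Relative to the original: 593 ÷ 1,694 ≈ 35.01%.

35.01%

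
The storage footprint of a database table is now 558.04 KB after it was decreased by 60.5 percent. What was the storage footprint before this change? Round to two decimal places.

The overall multiplier applied was 0.395.
So the original storage footprint was 558.04 ÷ 0.395 ≈ 1,412.76 KB.

1,412.76 KB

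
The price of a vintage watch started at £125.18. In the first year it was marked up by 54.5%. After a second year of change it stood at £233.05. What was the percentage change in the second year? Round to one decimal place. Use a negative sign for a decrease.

20.5%

After the first year: £125.18 × 1.545 = £193.4031.
Second-year multiplier: £233.05 ÷ £193.4031 ≈ 1.205.
That is a change of 20.5%.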